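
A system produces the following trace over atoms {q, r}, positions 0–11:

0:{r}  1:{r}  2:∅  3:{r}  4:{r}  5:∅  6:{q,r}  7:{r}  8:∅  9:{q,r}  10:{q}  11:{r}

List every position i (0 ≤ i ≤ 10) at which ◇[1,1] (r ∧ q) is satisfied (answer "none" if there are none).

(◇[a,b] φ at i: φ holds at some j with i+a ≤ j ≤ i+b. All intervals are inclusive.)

5, 8

Evaluate at each i in [0,10]:
  i=0: ✗ (none in [1,1])
  i=1: ✗ (none in [2,2])
  i=2: ✗ (none in [3,3])
  i=3: ✗ (none in [4,4])
  i=4: ✗ (none in [5,5])
  i=5: ✓ (witness j=6)
  i=6: ✗ (none in [7,7])
  i=7: ✗ (none in [8,8])
  i=8: ✓ (witness j=9)
  i=9: ✗ (none in [10,10])
  i=10: ✗ (none in [11,11])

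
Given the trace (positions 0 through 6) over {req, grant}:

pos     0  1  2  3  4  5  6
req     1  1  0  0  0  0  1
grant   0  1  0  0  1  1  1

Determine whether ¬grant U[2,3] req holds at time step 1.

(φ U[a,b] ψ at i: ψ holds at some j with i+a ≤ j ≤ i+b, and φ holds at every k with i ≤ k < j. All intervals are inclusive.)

Does not hold

Need some j in [3,4] with req, and ¬grant at every k in [1,j-1].
  j=3: req false.
  j=4: req false.
No j in the window works → until fails.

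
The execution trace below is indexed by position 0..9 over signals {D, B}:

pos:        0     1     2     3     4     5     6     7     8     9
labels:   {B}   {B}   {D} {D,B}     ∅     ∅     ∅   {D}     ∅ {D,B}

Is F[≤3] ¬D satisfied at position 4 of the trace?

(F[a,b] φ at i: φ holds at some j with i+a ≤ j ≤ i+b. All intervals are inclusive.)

Check ¬D at each j in [4,7]:
  j=4: true
  j=5: true
  j=6: true
  j=7: false
Found at j=4 → formula holds.

True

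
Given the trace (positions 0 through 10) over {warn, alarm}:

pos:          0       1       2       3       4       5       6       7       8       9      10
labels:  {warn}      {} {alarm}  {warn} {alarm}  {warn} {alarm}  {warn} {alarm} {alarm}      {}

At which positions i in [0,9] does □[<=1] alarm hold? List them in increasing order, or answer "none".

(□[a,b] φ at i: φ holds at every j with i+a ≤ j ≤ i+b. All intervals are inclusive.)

Evaluate at each i in [0,9]:
  i=0: ✗ (fails at j=0)
  i=1: ✗ (fails at j=1)
  i=2: ✗ (fails at j=3)
  i=3: ✗ (fails at j=3)
  i=4: ✗ (fails at j=5)
  i=5: ✗ (fails at j=5)
  i=6: ✗ (fails at j=7)
  i=7: ✗ (fails at j=7)
  i=8: ✓ (all of [8,9])
  i=9: ✗ (fails at j=10)

8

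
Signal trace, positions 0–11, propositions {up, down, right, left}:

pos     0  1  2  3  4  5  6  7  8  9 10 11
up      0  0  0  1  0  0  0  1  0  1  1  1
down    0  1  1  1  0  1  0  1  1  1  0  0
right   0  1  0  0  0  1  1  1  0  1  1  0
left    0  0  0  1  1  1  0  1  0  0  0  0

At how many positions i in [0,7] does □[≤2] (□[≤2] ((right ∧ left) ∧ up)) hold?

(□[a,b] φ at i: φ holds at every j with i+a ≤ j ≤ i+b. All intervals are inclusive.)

Evaluate at each i in [0,7]:
  i=0: ✗ (fails at j=0)
  i=1: ✗ (fails at j=1)
  i=2: ✗ (fails at j=2)
  i=3: ✗ (fails at j=3)
  i=4: ✗ (fails at j=4)
  i=5: ✗ (fails at j=5)
  i=6: ✗ (fails at j=6)
  i=7: ✗ (fails at j=7)
Positions where it holds: {} → 0.

0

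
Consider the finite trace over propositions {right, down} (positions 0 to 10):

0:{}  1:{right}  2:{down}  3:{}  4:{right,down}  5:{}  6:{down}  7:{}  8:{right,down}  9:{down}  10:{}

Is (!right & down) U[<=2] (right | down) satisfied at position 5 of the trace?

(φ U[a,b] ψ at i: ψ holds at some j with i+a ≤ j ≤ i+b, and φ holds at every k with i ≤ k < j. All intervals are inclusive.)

Need some j in [5,7] with (right | down), and (!right & down) at every k in [5,j-1].
  j=5: (right | down) false.
  j=6: (right | down) holds, but (!right & down) fails at k=5 → not this j.
  j=7: (right | down) false.
No j in the window works → until fails.

Does not hold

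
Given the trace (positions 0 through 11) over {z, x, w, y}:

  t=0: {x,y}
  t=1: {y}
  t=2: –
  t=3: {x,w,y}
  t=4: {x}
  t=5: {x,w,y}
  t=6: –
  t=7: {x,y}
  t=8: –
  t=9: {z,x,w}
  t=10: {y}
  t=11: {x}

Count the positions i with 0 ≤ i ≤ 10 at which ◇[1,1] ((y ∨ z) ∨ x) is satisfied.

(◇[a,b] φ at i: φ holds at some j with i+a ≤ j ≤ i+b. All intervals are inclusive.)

8

Evaluate at each i in [0,10]:
  i=0: ✓ (witness j=1)
  i=1: ✗ (none in [2,2])
  i=2: ✓ (witness j=3)
  i=3: ✓ (witness j=4)
  i=4: ✓ (witness j=5)
  i=5: ✗ (none in [6,6])
  i=6: ✓ (witness j=7)
  i=7: ✗ (none in [8,8])
  i=8: ✓ (witness j=9)
  i=9: ✓ (witness j=10)
  i=10: ✓ (witness j=11)
Positions where it holds: {0, 2, 3, 4, 6, 8, 9, 10} → 8.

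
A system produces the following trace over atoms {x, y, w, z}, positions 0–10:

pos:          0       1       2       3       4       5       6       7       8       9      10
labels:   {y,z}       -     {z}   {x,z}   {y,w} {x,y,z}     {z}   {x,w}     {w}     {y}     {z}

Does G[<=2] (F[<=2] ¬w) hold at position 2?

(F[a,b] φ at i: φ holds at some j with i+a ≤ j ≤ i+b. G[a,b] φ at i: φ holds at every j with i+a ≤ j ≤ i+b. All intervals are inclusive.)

Holds

Check F[<=2] ¬w at every j in [2,4]:
  j=2: holds (witness at 2)
  j=3: holds (witness at 3)
  j=4: holds (witness at 5)
All positions satisfy it → formula holds.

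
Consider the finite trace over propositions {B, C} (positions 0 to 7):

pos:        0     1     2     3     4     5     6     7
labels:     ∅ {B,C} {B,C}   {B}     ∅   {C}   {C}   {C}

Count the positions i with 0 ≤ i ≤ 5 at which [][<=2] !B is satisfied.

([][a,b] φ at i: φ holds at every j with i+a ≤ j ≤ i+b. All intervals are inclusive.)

Evaluate at each i in [0,5]:
  i=0: ✗ (fails at j=1)
  i=1: ✗ (fails at j=1)
  i=2: ✗ (fails at j=2)
  i=3: ✗ (fails at j=3)
  i=4: ✓ (all of [4,6])
  i=5: ✓ (all of [5,7])
Positions where it holds: {4, 5} → 2.

2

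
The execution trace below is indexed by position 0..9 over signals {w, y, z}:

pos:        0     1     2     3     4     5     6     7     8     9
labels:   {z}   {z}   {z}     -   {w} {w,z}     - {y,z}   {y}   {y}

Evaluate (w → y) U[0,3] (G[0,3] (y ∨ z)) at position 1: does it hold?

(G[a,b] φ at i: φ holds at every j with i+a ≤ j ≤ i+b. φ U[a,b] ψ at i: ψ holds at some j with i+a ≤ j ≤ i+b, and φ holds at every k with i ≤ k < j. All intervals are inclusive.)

False

Need some j in [1,4] with G[0,3] (y ∨ z), and (w → y) at every k in [1,j-1].
  j=1: G[0,3] (y ∨ z) — fails at 3.
  j=2: G[0,3] (y ∨ z) — fails at 3.
  j=3: G[0,3] (y ∨ z) — fails at 3.
  j=4: G[0,3] (y ∨ z) — fails at 4.
No j in the window works → until fails.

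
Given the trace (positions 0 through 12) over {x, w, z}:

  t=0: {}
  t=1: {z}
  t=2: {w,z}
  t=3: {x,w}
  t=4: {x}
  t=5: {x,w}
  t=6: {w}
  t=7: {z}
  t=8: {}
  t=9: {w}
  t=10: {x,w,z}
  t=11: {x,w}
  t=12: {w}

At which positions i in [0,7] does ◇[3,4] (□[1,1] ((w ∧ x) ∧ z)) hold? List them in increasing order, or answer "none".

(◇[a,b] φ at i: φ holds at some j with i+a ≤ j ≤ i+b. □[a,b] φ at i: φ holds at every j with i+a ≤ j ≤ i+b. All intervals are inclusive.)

5, 6

Evaluate at each i in [0,7]:
  i=0: ✗ (none in [3,4])
  i=1: ✗ (none in [4,5])
  i=2: ✗ (none in [5,6])
  i=3: ✗ (none in [6,7])
  i=4: ✗ (none in [7,8])
  i=5: ✓ (witness j=9)
  i=6: ✓ (witness j=9)
  i=7: ✗ (none in [10,11])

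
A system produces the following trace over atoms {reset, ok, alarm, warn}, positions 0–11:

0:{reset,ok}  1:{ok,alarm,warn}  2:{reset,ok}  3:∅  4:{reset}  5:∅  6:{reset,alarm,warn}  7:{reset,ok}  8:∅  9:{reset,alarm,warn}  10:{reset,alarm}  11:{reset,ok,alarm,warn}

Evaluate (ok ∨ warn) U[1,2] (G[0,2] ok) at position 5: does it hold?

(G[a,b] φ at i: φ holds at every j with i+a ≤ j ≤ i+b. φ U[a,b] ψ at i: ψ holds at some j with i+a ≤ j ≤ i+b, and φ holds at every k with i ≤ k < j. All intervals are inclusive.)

Need some j in [6,7] with G[0,2] ok, and (ok ∨ warn) at every k in [5,j-1].
  j=6: G[0,2] ok — fails at 6.
  j=7: G[0,2] ok — fails at 8.
No j in the window works → until fails.

False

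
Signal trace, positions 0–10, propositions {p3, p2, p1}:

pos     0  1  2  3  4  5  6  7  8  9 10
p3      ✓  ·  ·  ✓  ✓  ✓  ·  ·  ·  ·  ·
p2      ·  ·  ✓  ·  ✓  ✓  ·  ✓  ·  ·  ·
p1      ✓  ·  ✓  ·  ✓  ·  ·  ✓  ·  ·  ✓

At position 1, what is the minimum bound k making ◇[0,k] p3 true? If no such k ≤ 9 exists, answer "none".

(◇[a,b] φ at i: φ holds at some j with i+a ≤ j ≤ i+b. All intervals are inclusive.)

2

Scan j = 1,2,… for p3:
  j=1: fails
  j=2: fails
  j=3: holds
First hit at j=3, so smallest k = 3-1 = 2.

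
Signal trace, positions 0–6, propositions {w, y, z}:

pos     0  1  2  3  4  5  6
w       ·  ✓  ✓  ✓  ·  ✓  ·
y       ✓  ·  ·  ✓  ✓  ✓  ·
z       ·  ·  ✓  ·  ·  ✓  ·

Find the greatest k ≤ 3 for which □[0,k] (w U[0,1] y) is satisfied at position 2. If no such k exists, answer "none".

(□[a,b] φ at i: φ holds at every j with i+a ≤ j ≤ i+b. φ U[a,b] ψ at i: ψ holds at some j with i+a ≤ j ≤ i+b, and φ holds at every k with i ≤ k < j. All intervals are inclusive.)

(w U[0,1] y) must hold from j=2 onward; find where it first fails.
  j=2: holds
  j=3: holds
  j=4: holds
  j=5: holds
Holds through j=5; largest k = 3.

3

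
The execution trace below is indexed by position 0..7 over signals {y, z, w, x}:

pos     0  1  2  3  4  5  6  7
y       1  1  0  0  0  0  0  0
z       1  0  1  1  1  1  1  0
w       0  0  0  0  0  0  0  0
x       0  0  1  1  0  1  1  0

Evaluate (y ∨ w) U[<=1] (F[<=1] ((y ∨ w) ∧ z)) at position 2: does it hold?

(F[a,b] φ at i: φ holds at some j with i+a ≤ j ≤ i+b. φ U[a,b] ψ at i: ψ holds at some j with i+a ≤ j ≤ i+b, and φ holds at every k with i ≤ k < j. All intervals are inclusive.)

No

Need some j in [2,3] with F[<=1] ((y ∨ w) ∧ z), and (y ∨ w) at every k in [2,j-1].
  j=2: F[<=1] ((y ∨ w) ∧ z) — fails (none in [2,3]).
  j=3: F[<=1] ((y ∨ w) ∧ z) — fails (none in [3,4]).
No j in the window works → until fails.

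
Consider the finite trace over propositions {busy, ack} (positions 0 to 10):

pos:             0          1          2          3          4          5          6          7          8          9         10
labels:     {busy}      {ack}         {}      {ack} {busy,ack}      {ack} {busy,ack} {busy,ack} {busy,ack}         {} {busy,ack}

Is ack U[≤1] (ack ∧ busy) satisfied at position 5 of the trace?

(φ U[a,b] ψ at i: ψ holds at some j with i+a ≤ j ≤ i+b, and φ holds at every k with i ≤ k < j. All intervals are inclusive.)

Yes

Need some j in [5,6] with (ack ∧ busy), and ack at every k in [5,j-1].
  j=5: (ack ∧ busy) false.
  j=6: (ack ∧ busy) holds; ack holds at every k in [5,5] → satisfied.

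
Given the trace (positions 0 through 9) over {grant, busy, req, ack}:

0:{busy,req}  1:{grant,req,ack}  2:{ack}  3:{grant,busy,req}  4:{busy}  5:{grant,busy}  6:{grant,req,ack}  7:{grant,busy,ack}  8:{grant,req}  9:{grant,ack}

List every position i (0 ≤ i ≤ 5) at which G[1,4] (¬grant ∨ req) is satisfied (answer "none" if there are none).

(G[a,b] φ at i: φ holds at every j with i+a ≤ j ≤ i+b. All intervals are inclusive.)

Evaluate at each i in [0,5]:
  i=0: ✓ (all of [1,4])
  i=1: ✗ (fails at j=5)
  i=2: ✗ (fails at j=5)
  i=3: ✗ (fails at j=5)
  i=4: ✗ (fails at j=5)
  i=5: ✗ (fails at j=7)

0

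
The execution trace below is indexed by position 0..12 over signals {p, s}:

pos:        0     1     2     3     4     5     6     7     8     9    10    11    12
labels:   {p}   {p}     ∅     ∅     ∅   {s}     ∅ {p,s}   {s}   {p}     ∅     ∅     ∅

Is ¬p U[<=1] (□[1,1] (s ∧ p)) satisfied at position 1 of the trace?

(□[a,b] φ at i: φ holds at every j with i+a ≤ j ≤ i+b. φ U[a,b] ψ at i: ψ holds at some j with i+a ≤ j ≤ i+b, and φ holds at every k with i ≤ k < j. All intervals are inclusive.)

Does not hold

Need some j in [1,2] with □[1,1] (s ∧ p), and ¬p at every k in [1,j-1].
  j=1: □[1,1] (s ∧ p) — fails at 2.
  j=2: □[1,1] (s ∧ p) — fails at 3.
No j in the window works → until fails.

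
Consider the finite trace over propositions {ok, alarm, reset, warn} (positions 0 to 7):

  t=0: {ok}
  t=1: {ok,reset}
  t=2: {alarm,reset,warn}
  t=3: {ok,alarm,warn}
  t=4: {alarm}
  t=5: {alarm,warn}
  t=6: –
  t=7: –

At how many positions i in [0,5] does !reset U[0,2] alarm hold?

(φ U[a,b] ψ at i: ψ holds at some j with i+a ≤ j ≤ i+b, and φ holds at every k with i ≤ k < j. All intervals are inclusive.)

Evaluate at each i in [0,5]:
  i=0: ✗ (lhs fails at k=1 before rhs at j=2)
  i=1: ✗ (lhs fails at k=1 before rhs at j=2)
  i=2: ✓ (rhs at j=2)
  i=3: ✓ (rhs at j=3)
  i=4: ✓ (rhs at j=4)
  i=5: ✓ (rhs at j=5)
Positions where it holds: {2, 3, 4, 5} → 4.

4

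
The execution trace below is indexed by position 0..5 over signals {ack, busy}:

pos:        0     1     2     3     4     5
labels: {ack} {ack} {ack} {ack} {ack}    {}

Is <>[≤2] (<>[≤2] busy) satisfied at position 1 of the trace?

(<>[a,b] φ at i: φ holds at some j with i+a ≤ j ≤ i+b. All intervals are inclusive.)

Check <>[≤2] busy at each j in [1,3]:
  j=1: fails (none in [1,3])
  j=2: fails (none in [2,4])
  j=3: fails (none in [3,5])
No position in the window satisfies it → formula fails.

Does not hold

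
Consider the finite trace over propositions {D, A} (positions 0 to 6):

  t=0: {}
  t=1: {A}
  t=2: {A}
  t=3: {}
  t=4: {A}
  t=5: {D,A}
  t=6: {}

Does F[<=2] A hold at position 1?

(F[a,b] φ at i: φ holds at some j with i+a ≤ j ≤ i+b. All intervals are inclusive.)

Holds

Check A at each j in [1,3]:
  j=1: true
  j=2: true
  j=3: false
Found at j=1 → formula holds.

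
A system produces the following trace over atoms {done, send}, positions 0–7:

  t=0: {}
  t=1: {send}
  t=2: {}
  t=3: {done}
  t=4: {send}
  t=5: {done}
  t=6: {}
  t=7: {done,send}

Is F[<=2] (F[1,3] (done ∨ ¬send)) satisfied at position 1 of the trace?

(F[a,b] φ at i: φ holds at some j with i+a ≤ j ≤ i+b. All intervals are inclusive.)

Yes

Check F[1,3] (done ∨ ¬send) at each j in [1,3]:
  j=1: holds (witness at 2)
  j=2: holds (witness at 3)
  j=3: holds (witness at 5)
Found at j=1 → formula holds.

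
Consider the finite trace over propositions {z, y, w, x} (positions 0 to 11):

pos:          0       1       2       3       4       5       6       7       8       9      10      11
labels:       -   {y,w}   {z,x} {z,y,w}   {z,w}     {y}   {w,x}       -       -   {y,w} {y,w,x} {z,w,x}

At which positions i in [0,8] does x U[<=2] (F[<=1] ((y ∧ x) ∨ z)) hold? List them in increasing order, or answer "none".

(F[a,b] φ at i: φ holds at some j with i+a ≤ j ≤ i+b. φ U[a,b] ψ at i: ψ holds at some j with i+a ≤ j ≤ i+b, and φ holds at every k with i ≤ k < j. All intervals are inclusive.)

Evaluate at each i in [0,8]:
  i=0: ✗ (lhs fails at k=0 before rhs at j=1)
  i=1: ✓ (rhs at j=1)
  i=2: ✓ (rhs at j=2)
  i=3: ✓ (rhs at j=3)
  i=4: ✓ (rhs at j=4)
  i=5: ✗ (no rhs in [5,7])
  i=6: ✗ (no rhs in [6,8])
  i=7: ✗ (lhs fails at k=7 before rhs at j=9)
  i=8: ✗ (lhs fails at k=8 before rhs at j=9)

1, 2, 3, 4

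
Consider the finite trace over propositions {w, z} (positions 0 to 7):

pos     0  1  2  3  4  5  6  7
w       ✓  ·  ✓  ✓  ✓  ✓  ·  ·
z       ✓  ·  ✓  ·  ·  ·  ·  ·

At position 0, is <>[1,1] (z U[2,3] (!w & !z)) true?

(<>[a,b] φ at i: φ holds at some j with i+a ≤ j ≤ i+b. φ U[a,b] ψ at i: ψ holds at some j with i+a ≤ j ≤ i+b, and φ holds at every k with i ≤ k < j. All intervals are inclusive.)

Check (z U[2,3] (!w & !z)) at each j in [1,1]:
  j=1: fails
No position in the window satisfies it → formula fails.

False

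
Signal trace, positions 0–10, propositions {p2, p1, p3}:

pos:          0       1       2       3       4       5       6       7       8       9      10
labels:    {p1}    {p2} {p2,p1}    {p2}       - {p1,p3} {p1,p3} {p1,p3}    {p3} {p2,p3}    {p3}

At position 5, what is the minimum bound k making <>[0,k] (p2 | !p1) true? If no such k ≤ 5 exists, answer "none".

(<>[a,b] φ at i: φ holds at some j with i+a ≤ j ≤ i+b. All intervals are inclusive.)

3

Scan j = 5,6,… for (p2 | !p1):
  j=5: fails
  j=6: fails
  j=7: fails
  j=8: holds
First hit at j=8, so smallest k = 8-5 = 3.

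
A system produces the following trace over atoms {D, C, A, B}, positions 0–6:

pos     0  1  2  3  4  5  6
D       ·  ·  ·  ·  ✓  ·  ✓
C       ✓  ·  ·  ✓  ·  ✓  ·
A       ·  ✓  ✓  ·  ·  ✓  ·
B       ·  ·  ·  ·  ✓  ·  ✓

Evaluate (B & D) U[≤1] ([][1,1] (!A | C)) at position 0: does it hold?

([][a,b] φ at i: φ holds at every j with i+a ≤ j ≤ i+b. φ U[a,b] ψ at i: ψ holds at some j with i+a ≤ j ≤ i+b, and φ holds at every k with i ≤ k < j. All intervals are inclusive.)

Need some j in [0,1] with [][1,1] (!A | C), and (B & D) at every k in [0,j-1].
  j=0: [][1,1] (!A | C) — fails at 1.
  j=1: [][1,1] (!A | C) — fails at 2.
No j in the window works → until fails.

False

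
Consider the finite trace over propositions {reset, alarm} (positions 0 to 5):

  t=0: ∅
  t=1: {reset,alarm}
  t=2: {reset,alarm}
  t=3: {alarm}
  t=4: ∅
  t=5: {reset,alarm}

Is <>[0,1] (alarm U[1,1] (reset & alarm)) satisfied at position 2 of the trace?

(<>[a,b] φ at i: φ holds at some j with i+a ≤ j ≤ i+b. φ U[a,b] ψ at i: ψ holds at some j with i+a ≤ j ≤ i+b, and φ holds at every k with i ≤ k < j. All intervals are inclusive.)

Check (alarm U[1,1] (reset & alarm)) at each j in [2,3]:
  j=2: fails
  j=3: fails
No position in the window satisfies it → formula fails.

Does not hold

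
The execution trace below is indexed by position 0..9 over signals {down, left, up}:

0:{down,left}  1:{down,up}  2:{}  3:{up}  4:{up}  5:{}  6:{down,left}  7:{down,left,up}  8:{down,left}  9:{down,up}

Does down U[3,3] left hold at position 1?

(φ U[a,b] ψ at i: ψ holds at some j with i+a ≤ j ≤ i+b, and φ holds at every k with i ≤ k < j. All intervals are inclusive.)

No

Need some j in [4,4] with left, and down at every k in [1,j-1].
  j=4: left false.
No j in the window works → until fails.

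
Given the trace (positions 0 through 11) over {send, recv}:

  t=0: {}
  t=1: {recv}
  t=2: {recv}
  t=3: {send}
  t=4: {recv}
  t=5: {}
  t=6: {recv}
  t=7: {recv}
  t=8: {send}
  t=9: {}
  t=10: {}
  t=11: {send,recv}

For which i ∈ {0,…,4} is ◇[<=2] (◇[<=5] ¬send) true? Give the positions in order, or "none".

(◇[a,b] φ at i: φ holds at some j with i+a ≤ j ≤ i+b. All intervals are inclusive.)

0, 1, 2, 3, 4

Evaluate at each i in [0,4]:
  i=0: ✓ (witness j=0)
  i=1: ✓ (witness j=1)
  i=2: ✓ (witness j=2)
  i=3: ✓ (witness j=3)
  i=4: ✓ (witness j=4)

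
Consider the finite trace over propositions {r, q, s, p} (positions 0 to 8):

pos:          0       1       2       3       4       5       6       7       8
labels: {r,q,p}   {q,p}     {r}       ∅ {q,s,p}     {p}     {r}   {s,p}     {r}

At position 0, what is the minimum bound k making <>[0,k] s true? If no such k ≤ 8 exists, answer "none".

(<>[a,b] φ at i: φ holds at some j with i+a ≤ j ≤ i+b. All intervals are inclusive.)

4

Scan j = 0,1,… for s:
  j=0: fails
  j=1: fails
  j=2: fails
  j=3: fails
  j=4: holds
First hit at j=4, so smallest k = 4-0 = 4.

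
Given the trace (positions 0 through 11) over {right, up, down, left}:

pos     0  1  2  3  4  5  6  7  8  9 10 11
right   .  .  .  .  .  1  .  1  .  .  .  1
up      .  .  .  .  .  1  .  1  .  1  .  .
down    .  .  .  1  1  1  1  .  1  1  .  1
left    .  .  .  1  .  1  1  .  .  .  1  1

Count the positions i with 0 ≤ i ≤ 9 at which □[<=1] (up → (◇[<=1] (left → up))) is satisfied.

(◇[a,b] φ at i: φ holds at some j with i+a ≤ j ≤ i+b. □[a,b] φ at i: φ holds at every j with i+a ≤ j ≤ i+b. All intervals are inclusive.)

10

Evaluate at each i in [0,9]:
  i=0: ✓ (all of [0,1])
  i=1: ✓ (all of [1,2])
  i=2: ✓ (all of [2,3])
  i=3: ✓ (all of [3,4])
  i=4: ✓ (all of [4,5])
  i=5: ✓ (all of [5,6])
  i=6: ✓ (all of [6,7])
  i=7: ✓ (all of [7,8])
  i=8: ✓ (all of [8,9])
  i=9: ✓ (all of [9,10])
Positions where it holds: {0, 1, 2, 3, 4, 5, 6, 7, 8, 9} → 10.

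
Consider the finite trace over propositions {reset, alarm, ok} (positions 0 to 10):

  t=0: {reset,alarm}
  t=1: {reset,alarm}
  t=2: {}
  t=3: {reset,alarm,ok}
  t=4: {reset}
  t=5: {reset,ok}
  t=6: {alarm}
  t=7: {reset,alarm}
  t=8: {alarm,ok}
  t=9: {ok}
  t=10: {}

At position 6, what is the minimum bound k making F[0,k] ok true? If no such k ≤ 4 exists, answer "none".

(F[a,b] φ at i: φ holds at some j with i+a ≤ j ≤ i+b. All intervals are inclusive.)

2

Scan j = 6,7,… for ok:
  j=6: fails
  j=7: fails
  j=8: holds
First hit at j=8, so smallest k = 8-6 = 2.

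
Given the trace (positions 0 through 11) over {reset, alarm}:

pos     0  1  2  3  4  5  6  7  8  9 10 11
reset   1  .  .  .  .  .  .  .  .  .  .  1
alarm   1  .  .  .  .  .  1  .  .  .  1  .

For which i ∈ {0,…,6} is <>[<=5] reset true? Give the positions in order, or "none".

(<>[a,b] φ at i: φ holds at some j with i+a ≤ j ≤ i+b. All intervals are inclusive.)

0, 6

Evaluate at each i in [0,6]:
  i=0: ✓ (witness j=0)
  i=1: ✗ (none in [1,6])
  i=2: ✗ (none in [2,7])
  i=3: ✗ (none in [3,8])
  i=4: ✗ (none in [4,9])
  i=5: ✗ (none in [5,10])
  i=6: ✓ (witness j=11)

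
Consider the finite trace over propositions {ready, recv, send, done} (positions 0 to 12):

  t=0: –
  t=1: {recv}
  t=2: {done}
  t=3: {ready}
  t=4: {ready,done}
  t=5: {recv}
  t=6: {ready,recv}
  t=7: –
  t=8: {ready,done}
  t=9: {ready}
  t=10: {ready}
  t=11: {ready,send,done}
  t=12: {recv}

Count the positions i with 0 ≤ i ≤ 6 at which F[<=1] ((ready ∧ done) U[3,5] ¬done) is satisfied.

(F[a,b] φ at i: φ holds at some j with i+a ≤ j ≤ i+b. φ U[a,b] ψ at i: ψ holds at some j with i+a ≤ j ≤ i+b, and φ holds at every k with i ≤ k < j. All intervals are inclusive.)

Evaluate at each i in [0,6]:
  i=0: ✗ (none in [0,1])
  i=1: ✗ (none in [1,2])
  i=2: ✗ (none in [2,3])
  i=3: ✗ (none in [3,4])
  i=4: ✗ (none in [4,5])
  i=5: ✗ (none in [5,6])
  i=6: ✗ (none in [6,7])
Positions where it holds: {} → 0.

0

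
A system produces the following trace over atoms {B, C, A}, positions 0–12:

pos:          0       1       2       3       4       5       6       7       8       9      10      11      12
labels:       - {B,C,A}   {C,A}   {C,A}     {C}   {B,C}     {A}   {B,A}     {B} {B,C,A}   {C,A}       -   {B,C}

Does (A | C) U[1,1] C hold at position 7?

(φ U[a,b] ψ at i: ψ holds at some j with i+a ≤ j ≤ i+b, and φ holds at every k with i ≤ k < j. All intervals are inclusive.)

False

Need some j in [8,8] with C, and (A | C) at every k in [7,j-1].
  j=8: C false.
No j in the window works → until fails.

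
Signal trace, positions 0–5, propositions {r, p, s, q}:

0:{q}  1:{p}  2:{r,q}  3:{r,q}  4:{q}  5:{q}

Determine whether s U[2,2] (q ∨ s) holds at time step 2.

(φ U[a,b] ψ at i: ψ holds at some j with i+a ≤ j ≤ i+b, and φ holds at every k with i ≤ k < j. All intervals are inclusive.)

False

Need some j in [4,4] with (q ∨ s), and s at every k in [2,j-1].
  j=4: (q ∨ s) holds, but s fails at k=2 → not this j.
No j in the window works → until fails.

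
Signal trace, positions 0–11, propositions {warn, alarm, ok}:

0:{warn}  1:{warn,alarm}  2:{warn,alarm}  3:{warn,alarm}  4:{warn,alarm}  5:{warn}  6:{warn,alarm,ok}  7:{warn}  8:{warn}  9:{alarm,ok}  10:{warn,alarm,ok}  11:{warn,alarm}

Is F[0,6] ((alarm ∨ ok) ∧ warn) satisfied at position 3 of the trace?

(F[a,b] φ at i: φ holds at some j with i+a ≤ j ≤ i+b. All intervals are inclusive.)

Check ((alarm ∨ ok) ∧ warn) at each j in [3,9]:
  j=3: true
  j=4: true
  j=5: false
  j=6: true
  j=7: false
  j=8: false
  j=9: false
Found at j=3 → formula holds.

Holds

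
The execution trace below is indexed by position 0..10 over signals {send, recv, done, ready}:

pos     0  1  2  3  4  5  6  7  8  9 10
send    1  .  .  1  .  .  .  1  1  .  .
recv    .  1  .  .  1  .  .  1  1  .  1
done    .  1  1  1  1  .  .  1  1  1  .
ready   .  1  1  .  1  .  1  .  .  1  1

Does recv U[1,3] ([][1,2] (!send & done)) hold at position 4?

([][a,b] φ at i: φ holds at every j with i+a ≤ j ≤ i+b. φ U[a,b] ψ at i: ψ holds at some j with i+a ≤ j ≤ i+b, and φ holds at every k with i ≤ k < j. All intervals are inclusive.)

Need some j in [5,7] with [][1,2] (!send & done), and recv at every k in [4,j-1].
  j=5: [][1,2] (!send & done) — fails at 6.
  j=6: [][1,2] (!send & done) — fails at 7.
  j=7: [][1,2] (!send & done) — fails at 8.
No j in the window works → until fails.

No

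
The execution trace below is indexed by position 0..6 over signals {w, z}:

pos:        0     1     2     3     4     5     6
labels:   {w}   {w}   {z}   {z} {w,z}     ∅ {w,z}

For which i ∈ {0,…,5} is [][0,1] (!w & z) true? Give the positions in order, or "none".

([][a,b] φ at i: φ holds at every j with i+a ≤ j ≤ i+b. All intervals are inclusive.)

2

Evaluate at each i in [0,5]:
  i=0: ✗ (fails at j=0)
  i=1: ✗ (fails at j=1)
  i=2: ✓ (all of [2,3])
  i=3: ✗ (fails at j=4)
  i=4: ✗ (fails at j=4)
  i=5: ✗ (fails at j=5)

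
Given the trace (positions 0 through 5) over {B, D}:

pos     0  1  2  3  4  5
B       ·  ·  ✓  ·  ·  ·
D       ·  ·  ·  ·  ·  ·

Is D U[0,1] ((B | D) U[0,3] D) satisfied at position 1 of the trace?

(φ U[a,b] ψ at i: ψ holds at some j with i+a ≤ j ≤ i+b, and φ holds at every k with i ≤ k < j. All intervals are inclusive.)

Does not hold

Need some j in [1,2] with ((B | D) U[0,3] D), and D at every k in [1,j-1].
  j=1: ((B | D) U[0,3] D) — fails.
  j=2: ((B | D) U[0,3] D) — fails.
No j in the window works → until fails.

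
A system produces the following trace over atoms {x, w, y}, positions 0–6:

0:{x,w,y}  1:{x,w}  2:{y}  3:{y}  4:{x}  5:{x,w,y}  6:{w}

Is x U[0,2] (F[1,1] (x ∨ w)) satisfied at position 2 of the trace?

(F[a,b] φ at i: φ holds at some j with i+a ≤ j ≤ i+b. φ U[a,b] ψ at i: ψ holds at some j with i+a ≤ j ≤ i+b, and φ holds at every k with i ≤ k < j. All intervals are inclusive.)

False

Need some j in [2,4] with F[1,1] (x ∨ w), and x at every k in [2,j-1].
  j=2: F[1,1] (x ∨ w) — fails (none in [3,3]).
  j=3: F[1,1] (x ∨ w) holds, but x fails at k=2 → not this j.
  j=4: F[1,1] (x ∨ w) holds, but x fails at k=2 → not this j.
No j in the window works → until fails.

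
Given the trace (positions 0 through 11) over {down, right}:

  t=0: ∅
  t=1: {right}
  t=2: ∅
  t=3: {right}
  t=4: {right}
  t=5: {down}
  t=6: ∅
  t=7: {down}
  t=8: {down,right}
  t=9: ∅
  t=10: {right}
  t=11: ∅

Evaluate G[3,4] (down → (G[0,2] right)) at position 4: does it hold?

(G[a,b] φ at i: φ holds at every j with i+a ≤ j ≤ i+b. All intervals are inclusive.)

False

Check (down → (G[0,2] right)) at every j in [7,8]:
  j=7: antecedent true; consequent fails at 7 → ✗
  j=8: antecedent true; consequent fails at 9 → ✗
Fails at j=7 → formula fails.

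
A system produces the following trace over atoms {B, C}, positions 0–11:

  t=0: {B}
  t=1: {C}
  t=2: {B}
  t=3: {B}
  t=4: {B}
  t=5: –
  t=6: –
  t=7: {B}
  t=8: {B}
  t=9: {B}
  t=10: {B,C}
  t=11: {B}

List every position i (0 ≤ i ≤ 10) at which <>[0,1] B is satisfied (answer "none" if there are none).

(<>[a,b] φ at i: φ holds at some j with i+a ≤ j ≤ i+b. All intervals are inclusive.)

Evaluate at each i in [0,10]:
  i=0: ✓ (witness j=0)
  i=1: ✓ (witness j=2)
  i=2: ✓ (witness j=2)
  i=3: ✓ (witness j=3)
  i=4: ✓ (witness j=4)
  i=5: ✗ (none in [5,6])
  i=6: ✓ (witness j=7)
  i=7: ✓ (witness j=7)
  i=8: ✓ (witness j=8)
  i=9: ✓ (witness j=9)
  i=10: ✓ (witness j=10)

0, 1, 2, 3, 4, 6, 7, 8, 9, 10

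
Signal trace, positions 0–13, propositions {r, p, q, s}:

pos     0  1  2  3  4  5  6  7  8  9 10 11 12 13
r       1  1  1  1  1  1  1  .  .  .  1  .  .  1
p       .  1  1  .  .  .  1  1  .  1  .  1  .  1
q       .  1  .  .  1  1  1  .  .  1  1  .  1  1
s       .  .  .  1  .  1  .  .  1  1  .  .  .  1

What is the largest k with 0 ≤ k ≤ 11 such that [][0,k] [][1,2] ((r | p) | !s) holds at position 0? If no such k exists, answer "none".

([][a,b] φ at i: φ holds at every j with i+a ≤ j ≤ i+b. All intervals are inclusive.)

[][1,2] ((r | p) | !s) must hold from j=0 onward; find where it first fails.
  j=0: holds
  j=1: holds
  j=2: holds
  j=3: holds
  j=4: holds
  j=5: holds
  j=6: fails
Holds on [0,5], so largest k = 5.

5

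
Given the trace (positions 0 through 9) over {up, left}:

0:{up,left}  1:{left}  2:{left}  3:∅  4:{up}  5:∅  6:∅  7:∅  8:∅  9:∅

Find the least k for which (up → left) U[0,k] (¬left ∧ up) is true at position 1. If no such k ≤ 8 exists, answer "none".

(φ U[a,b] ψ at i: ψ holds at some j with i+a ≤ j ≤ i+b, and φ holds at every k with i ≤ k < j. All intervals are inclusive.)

3

Need earliest j ≥ 1 with (¬left ∧ up), and (up → left) at every k in [1,j-1].
  j=1: rhs fails.
  j=2: rhs fails.
  j=3: rhs fails.
  j=4: rhs holds; lhs holds on [1,3]. k = 3.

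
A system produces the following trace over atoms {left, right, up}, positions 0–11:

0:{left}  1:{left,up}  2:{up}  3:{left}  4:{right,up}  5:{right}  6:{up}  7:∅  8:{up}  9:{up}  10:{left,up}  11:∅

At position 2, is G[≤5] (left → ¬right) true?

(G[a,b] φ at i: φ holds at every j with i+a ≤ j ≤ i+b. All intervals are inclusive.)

Check (left → ¬right) at every j in [2,7]:
  j=2: antecedent false → ✓
  j=3: antecedent true; consequent true → ✓
  j=4: antecedent false → ✓
  j=5: antecedent false → ✓
  j=6: antecedent false → ✓
  j=7: antecedent false → ✓
All positions satisfy it → formula holds.

Holds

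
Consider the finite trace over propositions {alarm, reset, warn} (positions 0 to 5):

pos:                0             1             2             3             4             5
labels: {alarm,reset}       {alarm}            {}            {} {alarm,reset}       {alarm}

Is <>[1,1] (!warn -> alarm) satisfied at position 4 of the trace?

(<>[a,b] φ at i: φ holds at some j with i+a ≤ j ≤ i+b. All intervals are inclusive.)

True

Check (!warn -> alarm) at each j in [5,5]:
  j=5: true
Found at j=5 → formula holds.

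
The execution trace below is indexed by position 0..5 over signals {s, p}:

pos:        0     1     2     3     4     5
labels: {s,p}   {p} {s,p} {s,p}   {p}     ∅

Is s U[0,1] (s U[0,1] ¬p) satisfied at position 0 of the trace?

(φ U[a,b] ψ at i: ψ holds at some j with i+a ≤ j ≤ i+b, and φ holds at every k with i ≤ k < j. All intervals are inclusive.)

Need some j in [0,1] with (s U[0,1] ¬p), and s at every k in [0,j-1].
  j=0: (s U[0,1] ¬p) — fails.
  j=1: (s U[0,1] ¬p) — fails.
No j in the window works → until fails.

Does not hold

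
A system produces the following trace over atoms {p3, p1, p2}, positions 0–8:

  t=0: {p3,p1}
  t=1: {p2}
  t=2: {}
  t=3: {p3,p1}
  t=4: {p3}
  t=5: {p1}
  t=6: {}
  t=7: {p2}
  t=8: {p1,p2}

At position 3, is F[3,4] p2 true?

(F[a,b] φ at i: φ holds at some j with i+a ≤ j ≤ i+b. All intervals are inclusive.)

Yes

Check p2 at each j in [6,7]:
  j=6: false
  j=7: true
Found at j=7 → formula holds.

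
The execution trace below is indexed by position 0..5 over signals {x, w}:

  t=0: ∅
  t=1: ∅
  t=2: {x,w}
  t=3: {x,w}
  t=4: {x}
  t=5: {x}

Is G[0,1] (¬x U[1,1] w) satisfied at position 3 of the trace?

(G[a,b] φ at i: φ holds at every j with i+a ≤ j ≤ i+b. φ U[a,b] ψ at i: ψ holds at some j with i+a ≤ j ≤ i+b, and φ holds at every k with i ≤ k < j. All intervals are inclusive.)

Does not hold

Check (¬x U[1,1] w) at every j in [3,4]:
  j=3: fails
  j=4: fails
Fails at j=3 → formula fails.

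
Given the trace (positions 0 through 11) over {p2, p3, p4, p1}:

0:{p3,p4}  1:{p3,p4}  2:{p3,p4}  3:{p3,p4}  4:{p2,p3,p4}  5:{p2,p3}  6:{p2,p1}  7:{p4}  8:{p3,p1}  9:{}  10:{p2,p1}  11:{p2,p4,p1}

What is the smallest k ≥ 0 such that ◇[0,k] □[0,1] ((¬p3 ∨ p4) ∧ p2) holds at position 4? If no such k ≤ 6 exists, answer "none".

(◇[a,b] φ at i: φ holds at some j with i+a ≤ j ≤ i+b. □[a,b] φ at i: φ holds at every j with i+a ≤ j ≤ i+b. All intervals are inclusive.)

6

Scan j = 4,5,… for □[0,1] ((¬p3 ∨ p4) ∧ p2):
  j=4: fails
  j=5: fails
  j=6: fails
  j=7: fails
  j=8: fails
  j=9: fails
  j=10: holds
First hit at j=10, so smallest k = 10-4 = 6.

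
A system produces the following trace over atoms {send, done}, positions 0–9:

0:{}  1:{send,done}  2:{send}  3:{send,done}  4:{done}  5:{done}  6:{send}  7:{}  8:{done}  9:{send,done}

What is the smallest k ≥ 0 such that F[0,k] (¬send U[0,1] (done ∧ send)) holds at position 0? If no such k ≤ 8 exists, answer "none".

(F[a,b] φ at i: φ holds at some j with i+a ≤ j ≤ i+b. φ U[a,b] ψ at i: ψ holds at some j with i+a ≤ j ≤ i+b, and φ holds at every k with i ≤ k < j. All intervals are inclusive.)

Scan j = 0,1,… for (¬send U[0,1] (done ∧ send)):
  j=0: holds
First hit at j=0, so smallest k = 0-0 = 0.

0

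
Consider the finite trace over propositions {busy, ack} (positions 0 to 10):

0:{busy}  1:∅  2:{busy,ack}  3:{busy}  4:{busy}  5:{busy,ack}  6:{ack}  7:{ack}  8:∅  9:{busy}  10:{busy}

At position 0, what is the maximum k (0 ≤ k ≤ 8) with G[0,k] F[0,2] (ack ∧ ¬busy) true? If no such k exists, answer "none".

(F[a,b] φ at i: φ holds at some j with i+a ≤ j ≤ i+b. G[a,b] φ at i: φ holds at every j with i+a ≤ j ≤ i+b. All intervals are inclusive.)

none

F[0,2] (ack ∧ ¬busy) must hold from j=0 onward; find where it first fails.
  j=0: fails → no k works.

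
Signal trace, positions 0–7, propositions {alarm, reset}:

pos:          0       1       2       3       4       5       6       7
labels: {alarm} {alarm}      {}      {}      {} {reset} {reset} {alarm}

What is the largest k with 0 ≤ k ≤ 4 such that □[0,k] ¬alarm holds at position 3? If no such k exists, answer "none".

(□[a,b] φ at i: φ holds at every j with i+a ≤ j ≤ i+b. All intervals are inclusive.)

¬alarm must hold from j=3 onward; find where it first fails.
  j=3: holds
  j=4: holds
  j=5: holds
  j=6: holds
  j=7: fails
Holds on [3,6], so largest k = 3.

3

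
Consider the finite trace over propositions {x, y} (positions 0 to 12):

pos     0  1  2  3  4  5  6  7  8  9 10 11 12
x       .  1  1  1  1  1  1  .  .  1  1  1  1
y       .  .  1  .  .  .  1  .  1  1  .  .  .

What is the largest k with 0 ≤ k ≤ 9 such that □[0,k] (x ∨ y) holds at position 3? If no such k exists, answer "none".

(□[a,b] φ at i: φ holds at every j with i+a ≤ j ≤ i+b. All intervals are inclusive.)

3

(x ∨ y) must hold from j=3 onward; find where it first fails.
  j=3: holds
  j=4: holds
  j=5: holds
  j=6: holds
  j=7: fails
Holds on [3,6], so largest k = 3.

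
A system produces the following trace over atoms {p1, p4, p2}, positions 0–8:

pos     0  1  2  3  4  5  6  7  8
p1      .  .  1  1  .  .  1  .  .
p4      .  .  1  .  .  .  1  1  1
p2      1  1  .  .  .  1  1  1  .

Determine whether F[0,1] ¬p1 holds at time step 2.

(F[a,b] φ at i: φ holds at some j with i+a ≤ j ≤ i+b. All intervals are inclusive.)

Check ¬p1 at each j in [2,3]:
  j=2: false
  j=3: false
No position in the window satisfies it → formula fails.

Does not hold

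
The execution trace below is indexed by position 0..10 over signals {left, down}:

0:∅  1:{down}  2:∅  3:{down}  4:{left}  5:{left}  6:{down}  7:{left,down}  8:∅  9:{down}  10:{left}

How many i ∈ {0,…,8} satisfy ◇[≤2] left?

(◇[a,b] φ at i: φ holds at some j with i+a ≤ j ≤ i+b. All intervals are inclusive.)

7

Evaluate at each i in [0,8]:
  i=0: ✗ (none in [0,2])
  i=1: ✗ (none in [1,3])
  i=2: ✓ (witness j=4)
  i=3: ✓ (witness j=4)
  i=4: ✓ (witness j=4)
  i=5: ✓ (witness j=5)
  i=6: ✓ (witness j=7)
  i=7: ✓ (witness j=7)
  i=8: ✓ (witness j=10)
Positions where it holds: {2, 3, 4, 5, 6, 7, 8} → 7.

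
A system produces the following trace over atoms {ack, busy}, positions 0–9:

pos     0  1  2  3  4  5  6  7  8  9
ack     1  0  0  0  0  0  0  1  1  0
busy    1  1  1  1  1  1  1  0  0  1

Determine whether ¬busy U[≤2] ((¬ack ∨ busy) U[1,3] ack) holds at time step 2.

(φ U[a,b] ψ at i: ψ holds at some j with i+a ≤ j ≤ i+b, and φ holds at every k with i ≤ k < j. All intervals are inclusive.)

Need some j in [2,4] with ((¬ack ∨ busy) U[1,3] ack), and ¬busy at every k in [2,j-1].
  j=2: ((¬ack ∨ busy) U[1,3] ack) — fails.
  j=3: ((¬ack ∨ busy) U[1,3] ack) — fails.
  j=4: ((¬ack ∨ busy) U[1,3] ack) holds, but ¬busy fails at k=2 → not this j.
No j in the window works → until fails.

No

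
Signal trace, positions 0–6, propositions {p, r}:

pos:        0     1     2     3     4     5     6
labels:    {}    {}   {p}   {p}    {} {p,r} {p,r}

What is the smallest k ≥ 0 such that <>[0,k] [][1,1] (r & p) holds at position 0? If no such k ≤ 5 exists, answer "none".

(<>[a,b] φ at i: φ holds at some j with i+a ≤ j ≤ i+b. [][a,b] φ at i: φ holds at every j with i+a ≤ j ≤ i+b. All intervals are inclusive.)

Scan j = 0,1,… for [][1,1] (r & p):
  j=0: fails
  j=1: fails
  j=2: fails
  j=3: fails
  j=4: holds
First hit at j=4, so smallest k = 4-0 = 4.

4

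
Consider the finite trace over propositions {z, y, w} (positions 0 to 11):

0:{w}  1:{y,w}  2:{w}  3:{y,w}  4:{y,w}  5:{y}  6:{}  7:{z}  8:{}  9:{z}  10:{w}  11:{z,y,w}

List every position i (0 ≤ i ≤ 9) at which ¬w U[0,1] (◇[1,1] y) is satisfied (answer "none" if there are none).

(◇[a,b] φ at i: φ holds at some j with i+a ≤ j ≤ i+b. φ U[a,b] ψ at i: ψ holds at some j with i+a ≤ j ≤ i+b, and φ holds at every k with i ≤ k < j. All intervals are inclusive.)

Evaluate at each i in [0,9]:
  i=0: ✓ (rhs at j=0)
  i=1: ✗ (lhs fails at k=1 before rhs at j=2)
  i=2: ✓ (rhs at j=2)
  i=3: ✓ (rhs at j=3)
  i=4: ✓ (rhs at j=4)
  i=5: ✗ (no rhs in [5,6])
  i=6: ✗ (no rhs in [6,7])
  i=7: ✗ (no rhs in [7,8])
  i=8: ✗ (no rhs in [8,9])
  i=9: ✓ (rhs at j=10; lhs holds on [9,9])

0, 2, 3, 4, 9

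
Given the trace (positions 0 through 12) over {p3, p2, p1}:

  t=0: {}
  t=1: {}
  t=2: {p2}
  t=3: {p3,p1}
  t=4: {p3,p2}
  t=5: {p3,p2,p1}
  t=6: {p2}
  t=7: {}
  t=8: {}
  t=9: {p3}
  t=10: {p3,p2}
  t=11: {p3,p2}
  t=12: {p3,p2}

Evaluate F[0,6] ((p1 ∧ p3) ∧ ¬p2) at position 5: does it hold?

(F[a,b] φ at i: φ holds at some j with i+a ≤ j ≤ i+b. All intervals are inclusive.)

Check ((p1 ∧ p3) ∧ ¬p2) at each j in [5,11]:
  j=5: false
  j=6: false
  j=7: false
  j=8: false
  j=9: false
  j=10: false
  j=11: false
No position in the window satisfies it → formula fails.

Does not hold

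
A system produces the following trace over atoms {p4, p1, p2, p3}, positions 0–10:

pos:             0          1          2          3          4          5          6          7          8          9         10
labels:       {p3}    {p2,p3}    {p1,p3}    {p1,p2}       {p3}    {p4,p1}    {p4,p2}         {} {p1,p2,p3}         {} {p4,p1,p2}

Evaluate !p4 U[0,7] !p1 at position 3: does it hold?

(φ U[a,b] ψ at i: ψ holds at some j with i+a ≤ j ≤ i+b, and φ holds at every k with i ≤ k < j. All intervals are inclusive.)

Need some j in [3,10] with !p1, and !p4 at every k in [3,j-1].
  j=3: !p1 false.
  j=4: !p1 holds; !p4 holds at every k in [3,3] → satisfied.

True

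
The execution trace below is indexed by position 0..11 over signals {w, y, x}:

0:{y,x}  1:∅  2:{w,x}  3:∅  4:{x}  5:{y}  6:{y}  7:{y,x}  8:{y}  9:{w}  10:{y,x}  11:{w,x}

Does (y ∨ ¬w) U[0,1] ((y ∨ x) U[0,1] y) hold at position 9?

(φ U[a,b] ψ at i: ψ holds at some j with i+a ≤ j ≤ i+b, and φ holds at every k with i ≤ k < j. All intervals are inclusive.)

Need some j in [9,10] with ((y ∨ x) U[0,1] y), and (y ∨ ¬w) at every k in [9,j-1].
  j=9: ((y ∨ x) U[0,1] y) — fails.
  j=10: ((y ∨ x) U[0,1] y) holds, but (y ∨ ¬w) fails at k=9 → not this j.
No j in the window works → until fails.

Does not hold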